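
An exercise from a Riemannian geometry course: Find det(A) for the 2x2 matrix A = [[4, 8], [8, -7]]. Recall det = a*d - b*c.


For a 2x2 matrix [[a, b], [c, d]], det = a*d - b*c.
a = 4, b = 8, c = 8, d = -7
a*d = 4 * -7 = -28
b*c = 8 * 8 = 64
det = -28 - 64 = -92

-92


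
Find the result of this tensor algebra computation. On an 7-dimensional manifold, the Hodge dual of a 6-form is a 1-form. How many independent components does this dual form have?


The Hodge dual of a p-form on an n-dimensional manifold is an (n-p)-form.
n = 7, p = 6, so dual degree = 7 - 6 = 1
The number of components is C(n, n-p) = C(7, 1) = 7

7


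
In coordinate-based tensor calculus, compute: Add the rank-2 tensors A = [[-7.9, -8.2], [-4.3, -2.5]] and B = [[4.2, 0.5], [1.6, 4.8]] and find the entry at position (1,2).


Tensor addition is component-wise: (A + B)_{ij} = A_{ij} + B_{ij}.
A_{12} = -8.2
B_{12} = 0.5
(A + B)_{12} = -8.2 + 0.5 = -7.7

-7.7


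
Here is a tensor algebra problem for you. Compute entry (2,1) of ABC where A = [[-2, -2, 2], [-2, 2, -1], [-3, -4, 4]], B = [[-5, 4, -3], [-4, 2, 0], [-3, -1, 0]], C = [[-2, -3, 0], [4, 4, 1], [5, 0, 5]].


(ABC)_{21} = sum_m (AB)_{2m} C_{m1}. First compute row 2 of AB.
(AB)_{21} = -2*-5 + 2*-4 + -1*-3 = 5
(AB)_{22} = -2*4 + 2*2 + -1*-1 = -3
(AB)_{23} = -2*-3 + 2*0 + -1*0 = 6
Now contract with column 1 of C:
(AB)_{21} * C_{11} = 5 * -2 = -10
(AB)_{22} * C_{21} = -3 * 4 = -12
(AB)_{23} * C_{31} = 6 * 5 = 30
(ABC)_{21} = -10 + -12 + 30 = 8

8


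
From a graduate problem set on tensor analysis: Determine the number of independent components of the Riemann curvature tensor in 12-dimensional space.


The Riemann tensor in d dimensions has d^2(d^2 - 1)/12 independent components.
d = 12, so d^2 = 144
d^2 - 1 = 143
d^2(d^2 - 1) = 144 * 143 = 20592
Divide by 12: 20592 / 12 = 1716

1716


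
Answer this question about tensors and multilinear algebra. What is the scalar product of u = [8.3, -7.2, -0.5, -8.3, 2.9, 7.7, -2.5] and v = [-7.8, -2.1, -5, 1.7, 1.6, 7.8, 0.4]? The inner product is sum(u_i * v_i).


The inner product u . v = sum of u_i * v_i.
Term-by-term: 8.3 * -7.8, -7.2 * -2.1, -0.5 * -5, -8.3 * 1.7, 2.9 * 1.6, 7.7 * 7.8, -2.5 * 0.4
Products: -64.74, 15.12, 2.5, -14.11, 4.64, 60.06, -1
Sum = -64.74 + 15.12 + 2.5 + -14.11 + 4.64 + 60.06 + -1 = 2.47

2.47


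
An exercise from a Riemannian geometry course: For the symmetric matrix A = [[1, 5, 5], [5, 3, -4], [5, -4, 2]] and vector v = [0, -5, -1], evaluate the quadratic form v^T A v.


First compute Av:
(Av)_1 = 1*0 + 5*-5 + 5*-1 = -30
(Av)_2 = 5*0 + 3*-5 + -4*-1 = -11
(Av)_3 = 5*0 + -4*-5 + 2*-1 = 18
Av = [-30, -11, 18]
Then v^T (Av) = 0*-30 + -5*-11 + -1*18
= 0 + 55 + -18 = 37

37


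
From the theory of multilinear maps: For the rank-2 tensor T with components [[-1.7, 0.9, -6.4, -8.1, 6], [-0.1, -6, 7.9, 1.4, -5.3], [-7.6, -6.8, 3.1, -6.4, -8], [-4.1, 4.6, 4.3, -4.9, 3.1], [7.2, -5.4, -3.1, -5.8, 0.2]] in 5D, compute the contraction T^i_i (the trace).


The contraction (trace) of a rank-2 tensor is the sum of its diagonal elements.
Diagonal entries: A[1,1] = -1.7, A[2,2] = -6, A[3,3] = 3.1, A[4,4] = -4.9, A[5,5] = 0.2
Tr(A) = -1.7 + -6 + 3.1 + -4.9 + 0.2 = -9.3

-9.3


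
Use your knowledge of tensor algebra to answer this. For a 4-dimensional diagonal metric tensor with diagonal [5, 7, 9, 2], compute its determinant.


For a diagonal metric, the determinant is the product of diagonal entries.
Diagonal entries: 5, 7, 9, 2
det(g) = 5 * 7 * 9 * 2 = 630

630


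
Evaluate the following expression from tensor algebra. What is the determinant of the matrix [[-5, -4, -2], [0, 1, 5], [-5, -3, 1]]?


Expanding along the first row, det(A) = a11*M_11 - a12*M_12 + a13*M_13, where M_1j is the (1,j) minor.
Minor M_11 = 1*1 - 5*-3 = 16
Minor M_12 = 0*1 - 5*-5 = 25
Minor M_13 = 0*-3 - 1*-5 = 5
det = -5*(16) - -4*(25) + -2*(5)
    = -80 - -100 + -10
    = 10

10


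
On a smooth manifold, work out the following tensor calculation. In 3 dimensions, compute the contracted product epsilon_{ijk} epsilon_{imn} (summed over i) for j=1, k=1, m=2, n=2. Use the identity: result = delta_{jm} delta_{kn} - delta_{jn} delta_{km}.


Using the identity: epsilon_{ijk} epsilon_{imn} = delta_{jm} delta_{kn} - delta_{jn} delta_{km}.
delta_{12} = 0
delta_{12} = 0
delta_{12} = 0
delta_{12} = 0
Result = 0 * 0 - 0 * 0 = 0 - 0 = 0

0


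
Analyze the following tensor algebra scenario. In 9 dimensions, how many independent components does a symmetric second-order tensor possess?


A symmetric rank-2 tensor in d dimensions has d(d+1)/2 independent components.
d = 9
d(d+1)/2 = 9 * 10 / 2 = 90 / 2 = 45

45


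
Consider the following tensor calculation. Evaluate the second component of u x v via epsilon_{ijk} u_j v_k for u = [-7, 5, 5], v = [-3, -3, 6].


(u x v)_2 = sum_{j,k} epsilon_{2jk} u_j v_k. Only permutations of (1,2,3) contribute; the two non-zero terms are:
eps_{213} u_1 v_3 = -1 * -7 * 6 = 42
eps_{231} u_3 v_1 = 1 * 5 * -3 = -15
(u x v)_2 = 27

27


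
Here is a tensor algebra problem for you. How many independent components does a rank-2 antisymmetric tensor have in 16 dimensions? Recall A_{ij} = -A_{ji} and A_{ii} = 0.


An antisymmetric rank-2 tensor satisfies A_{ij} = -A_{ji}, so diagonal entries are zero.
The independent components are the upper-triangular entries: C(n, 2) = n(n-1)/2.
n = 16
C(16, 2) = 16 * 15 / 2 = 240 / 2 = 120

120


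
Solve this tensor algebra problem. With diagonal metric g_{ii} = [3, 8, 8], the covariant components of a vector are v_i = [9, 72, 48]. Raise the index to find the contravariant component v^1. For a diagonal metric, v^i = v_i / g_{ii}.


To raise an index with a diagonal metric: v^i = v_i / g_{ii}.
For index 1: v_1 = 9, g_{11} = 3
v^1 = 9 / 3 = 3

3


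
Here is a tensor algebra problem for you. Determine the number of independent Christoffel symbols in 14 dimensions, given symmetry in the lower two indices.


Christoffel symbols Gamma^k_{ij} are symmetric in i,j, so there are d * d(d+1)/2 independent symbols.
d = 14
d(d+1)/2 = 14 * 15 / 2 = 105
Total = 14 * 105 = 1470

1470


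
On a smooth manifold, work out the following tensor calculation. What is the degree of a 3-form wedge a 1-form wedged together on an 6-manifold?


The degree of a wedge product is the sum of the degrees of the individual forms.
Degrees: 3, 1
Total degree = 3 + 1 = 4

4


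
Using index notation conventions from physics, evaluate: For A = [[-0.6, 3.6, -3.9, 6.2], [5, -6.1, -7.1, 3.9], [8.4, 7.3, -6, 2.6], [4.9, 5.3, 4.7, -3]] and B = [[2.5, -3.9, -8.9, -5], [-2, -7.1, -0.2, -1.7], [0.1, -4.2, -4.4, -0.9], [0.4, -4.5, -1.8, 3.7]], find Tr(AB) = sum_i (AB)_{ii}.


Tr(AB) = sum_i (AB)_{ii} where (AB)_{ii} = sum_k A_{ik} B_{ki}.
(AB)_{11} = -0.6*2.5 + 3.6*-2 + -3.9*0.1 + 6.2*0.4 = -6.61
(AB)_{22} = 5*-3.9 + -6.1*-7.1 + -7.1*-4.2 + 3.9*-4.5 = 36.08
(AB)_{33} = 8.4*-8.9 + 7.3*-0.2 + -6*-4.4 + 2.6*-1.8 = -54.5
(AB)_{44} = 4.9*-5 + 5.3*-1.7 + 4.7*-0.9 + -3*3.7 = -48.84
Tr(AB) = -6.61 + 36.08 + -54.5 + -48.84 = -73.87

-73.87


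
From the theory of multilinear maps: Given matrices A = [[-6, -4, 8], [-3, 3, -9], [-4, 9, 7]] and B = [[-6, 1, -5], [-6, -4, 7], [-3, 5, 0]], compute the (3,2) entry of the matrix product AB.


(AB)_{ij} = sum_k A_{ik} B_{kj}.
For i=3, j=2:
A_{31} * B_{12} = -4 * 1 = -4
A_{32} * B_{22} = 9 * -4 = -36
A_{33} * B_{32} = 7 * 5 = 35
Sum = -4 + -36 + 35 = -5

-5


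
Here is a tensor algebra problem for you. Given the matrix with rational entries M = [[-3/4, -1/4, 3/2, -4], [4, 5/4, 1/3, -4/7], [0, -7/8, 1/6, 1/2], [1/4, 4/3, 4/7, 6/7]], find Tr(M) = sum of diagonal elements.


The trace is the sum of diagonal entries.
Diagonal: M[1,1] = -3/4, M[2,2] = 5/4, M[3,3] = 1/6, M[4,4] = 6/7
Tr(M) = -3/4 + 5/4 + 1/6 + 6/7
Computing step by step:
After adding M[1,1]: -3/4
After adding M[2,2]: 1/2
After adding M[3,3]: 2/3
After adding M[4,4]: 32/21
Tr(M) = 32/21

32/21


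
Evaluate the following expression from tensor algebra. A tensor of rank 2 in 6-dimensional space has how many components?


The number of components of a rank-r tensor in d dimensions is d^r.
Here d = 6 and r = 2.
6^2 = 36

36


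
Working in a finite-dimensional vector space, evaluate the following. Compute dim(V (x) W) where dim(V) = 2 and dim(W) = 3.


The dimension of a tensor product is the product of dimensions.
dim(V) = 2, dim(W) = 3
dim(V (x) W) = 2 * 3 = 6

6


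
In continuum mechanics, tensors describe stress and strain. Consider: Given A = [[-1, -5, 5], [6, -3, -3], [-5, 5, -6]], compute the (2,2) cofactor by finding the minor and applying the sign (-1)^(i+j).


To find cofactor C_{22}, delete row 2 and column 2.
The resulting 2x2 submatrix is: [[-1, 5], [-5, -6]]
Minor M_{22} = -1*-6 - 5*-5
  = 6 - -25 = 31
Sign = (-1)^(2+2) = (-1)^4 = 1
Cofactor C_{22} = 1 * 31 = 31

31


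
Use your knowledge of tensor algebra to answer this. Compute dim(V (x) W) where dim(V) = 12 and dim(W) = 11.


The dimension of a tensor product is the product of dimensions.
dim(V) = 12, dim(W) = 11
dim(V (x) W) = 12 * 11 = 132

132


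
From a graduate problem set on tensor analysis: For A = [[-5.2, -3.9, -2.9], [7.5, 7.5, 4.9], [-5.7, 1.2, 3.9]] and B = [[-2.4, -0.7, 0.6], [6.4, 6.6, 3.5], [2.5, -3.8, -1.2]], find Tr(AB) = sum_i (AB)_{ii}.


Tr(AB) = sum_i (AB)_{ii} where (AB)_{ii} = sum_k A_{ik} B_{ki}.
(AB)_{11} = -5.2*-2.4 + -3.9*6.4 + -2.9*2.5 = -19.73
(AB)_{22} = 7.5*-0.7 + 7.5*6.6 + 4.9*-3.8 = 25.63
(AB)_{33} = -5.7*0.6 + 1.2*3.5 + 3.9*-1.2 = -3.9
Tr(AB) = -19.73 + 25.63 + -3.9 = 2

2


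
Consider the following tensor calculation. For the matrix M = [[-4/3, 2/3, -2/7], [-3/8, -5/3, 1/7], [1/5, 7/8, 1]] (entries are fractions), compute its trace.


The trace is the sum of diagonal entries.
Diagonal: M[1,1] = -4/3, M[2,2] = -5/3, M[3,3] = 1
Tr(M) = -4/3 + -5/3 + 1
Computing step by step:
After adding M[1,1]: -4/3
After adding M[2,2]: -3
After adding M[3,3]: -2
Tr(M) = -2

-2


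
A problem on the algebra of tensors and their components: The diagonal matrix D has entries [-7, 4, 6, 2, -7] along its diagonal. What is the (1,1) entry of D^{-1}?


For a diagonal matrix, the inverse has entries (D^{-1})_{ii} = 1/d_{ii}.
The diagonal entries are: d_{11} = -7, d_{22} = 4, d_{33} = 6, d_{44} = 2, d_{55} = -7
We need (D^{-1})_{11} = 1/d_{11} = 1/-7 = -1/7

-1/7


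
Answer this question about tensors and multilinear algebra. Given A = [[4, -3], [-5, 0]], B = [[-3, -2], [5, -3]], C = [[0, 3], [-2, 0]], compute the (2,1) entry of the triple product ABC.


(ABC)_{21} = sum_m (AB)_{2m} C_{m1}. First compute row 2 of AB.
(AB)_{21} = -5*-3 + 0*5 = 15
(AB)_{22} = -5*-2 + 0*-3 = 10
Now contract with column 1 of C:
(AB)_{21} * C_{11} = 15 * 0 = 0
(AB)_{22} * C_{21} = 10 * -2 = -20
(ABC)_{21} = 0 + -20 = -20

-20


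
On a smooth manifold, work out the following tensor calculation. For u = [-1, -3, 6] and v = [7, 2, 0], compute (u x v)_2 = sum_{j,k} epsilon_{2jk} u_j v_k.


(u x v)_2 = sum_{j,k} epsilon_{2jk} u_j v_k. Only permutations of (1,2,3) contribute; the two non-zero terms are:
eps_{213} u_1 v_3 = -1 * -1 * 0 = 0
eps_{231} u_3 v_1 = 1 * 6 * 7 = 42
(u x v)_2 = 42

42


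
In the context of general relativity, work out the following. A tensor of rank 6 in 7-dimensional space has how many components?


The number of components of a rank-r tensor in d dimensions is d^r.
Here d = 7 and r = 6.
7^6 = 117649

117649


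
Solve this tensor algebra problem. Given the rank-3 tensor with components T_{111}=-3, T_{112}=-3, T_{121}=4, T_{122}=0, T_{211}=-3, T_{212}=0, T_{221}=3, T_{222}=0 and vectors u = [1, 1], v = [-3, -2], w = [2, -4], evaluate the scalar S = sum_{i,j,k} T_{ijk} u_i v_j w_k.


S = sum over i,j,k of T_{ijk} u_i v_j w_k. Expanding all 8 terms:
T_{111}*u_1*v_1*w_1 = -3*1*-3*2 = 18  (running total: 18)
T_{112}*u_1*v_1*w_2 = -3*1*-3*-4 = -36  (running total: -18)
T_{121}*u_1*v_2*w_1 = 4*1*-2*2 = -16  (running total: -34)
T_{122}*u_1*v_2*w_2 = 0*1*-2*-4 = 0  (running total: -34)
T_{211}*u_2*v_1*w_1 = -3*1*-3*2 = 18  (running total: -16)
T_{212}*u_2*v_1*w_2 = 0*1*-3*-4 = 0  (running total: -16)
T_{221}*u_2*v_2*w_1 = 3*1*-2*2 = -12  (running total: -28)
T_{222}*u_2*v_2*w_2 = 0*1*-2*-4 = 0  (running total: -28)
S = -28

-28


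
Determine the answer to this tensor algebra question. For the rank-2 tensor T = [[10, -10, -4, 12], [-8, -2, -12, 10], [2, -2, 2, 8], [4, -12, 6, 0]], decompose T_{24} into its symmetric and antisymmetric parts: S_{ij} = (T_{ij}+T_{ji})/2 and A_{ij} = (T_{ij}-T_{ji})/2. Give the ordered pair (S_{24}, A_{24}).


T_{24} = 10
T_{42} = -12
S_{24} = (10 + -12)/2 = -2/2 = -1
A_{24} = (10 - -12)/2 = 22/2 = 11
Check: S + A = -1 + 11 = 10 = T_{24}.

(-1, 11)


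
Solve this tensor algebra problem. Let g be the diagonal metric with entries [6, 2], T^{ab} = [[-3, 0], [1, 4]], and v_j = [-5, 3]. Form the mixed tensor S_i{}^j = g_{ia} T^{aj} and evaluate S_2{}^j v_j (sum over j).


Step 1: lower the first index. For a diagonal metric, g_{ia} T^{aj} = g_{ii} T^{ij} (no sum on i).
g_{22} = 2
S_2{}^1 = 2 * T^{21} = 2 * 1 = 2
S_2{}^2 = 2 * T^{22} = 2 * 4 = 8
Step 2: contract S_2{}^j with v_j.
S_2{}^1 * v_1 = 2 * -5 = -10
S_2{}^2 * v_2 = 8 * 3 = 24
Result = -10 + 24 = 14

14


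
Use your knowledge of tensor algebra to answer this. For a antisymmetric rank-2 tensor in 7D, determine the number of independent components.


A antisymmetric rank-2 tensor in d dimensions has d(d-1)/2 independent components.
d = 7
d(d-1)/2 = 7 * 6 / 2 = 42 / 2 = 21

21


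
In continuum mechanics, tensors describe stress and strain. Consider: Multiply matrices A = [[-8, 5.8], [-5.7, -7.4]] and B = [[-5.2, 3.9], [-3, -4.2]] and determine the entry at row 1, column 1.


(AB)_{ij} = sum_k A_{ik} B_{kj}.
For i=1, j=1:
A_{11} * B_{11} = -8 * -5.2 = 41.6
A_{12} * B_{21} = 5.8 * -3 = -17.4
Sum = 41.6 + -17.4 = 24.2

24.2


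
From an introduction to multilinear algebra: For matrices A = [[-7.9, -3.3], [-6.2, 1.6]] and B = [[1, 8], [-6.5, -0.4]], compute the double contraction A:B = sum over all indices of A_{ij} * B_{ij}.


A:B = sum over all i,j of A_{ij} * B_{ij}.
Row 1: -7.9*1=-7.9, -3.3*8=-26.4 => row sum = -34.3
Row 2: -6.2*-6.5=40.3, 1.6*-0.4=-0.64 => row sum = 39.66
Total = -34.3 + 39.66 = 5.36

5.36


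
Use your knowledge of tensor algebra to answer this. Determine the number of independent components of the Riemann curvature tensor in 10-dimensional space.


The Riemann tensor in d dimensions has d^2(d^2 - 1)/12 independent components.
d = 10, so d^2 = 100
d^2 - 1 = 99
d^2(d^2 - 1) = 100 * 99 = 9900
Divide by 12: 9900 / 12 = 825

825


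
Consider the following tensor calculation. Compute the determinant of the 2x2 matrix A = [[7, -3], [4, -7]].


For a 2x2 matrix [[a, b], [c, d]], det = a*d - b*c.
a = 7, b = -3, c = 4, d = -7
a*d = 7 * -7 = -49
b*c = -3 * 4 = -12
det = -49 - -12 = -37

-37


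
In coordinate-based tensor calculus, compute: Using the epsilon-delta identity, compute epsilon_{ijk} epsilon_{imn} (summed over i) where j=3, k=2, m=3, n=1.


Using the identity: epsilon_{ijk} epsilon_{imn} = delta_{jm} delta_{kn} - delta_{jn} delta_{km}.
delta_{33} = 1
delta_{21} = 0
delta_{31} = 0
delta_{23} = 0
Result = 1 * 0 - 0 * 0 = 0 - 0 = 0

0


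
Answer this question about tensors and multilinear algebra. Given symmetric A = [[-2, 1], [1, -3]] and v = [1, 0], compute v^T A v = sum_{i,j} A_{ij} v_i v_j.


First compute Av:
(Av)_1 = -2*1 + 1*0 = -2
(Av)_2 = 1*1 + -3*0 = 1
Av = [-2, 1]
Then v^T (Av) = 1*-2 + 0*1
= -2 + 0 = -2

-2


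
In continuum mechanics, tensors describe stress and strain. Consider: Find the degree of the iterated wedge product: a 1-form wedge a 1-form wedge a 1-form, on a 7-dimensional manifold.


The degree of a wedge product is the sum of the degrees of the individual forms.
Degrees: 1, 1, 1
Total degree = 1 + 1 + 1 = 3

3


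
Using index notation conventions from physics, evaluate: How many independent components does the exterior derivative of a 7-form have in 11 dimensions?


The exterior derivative of a p-form is a (p+1)-form.
Its number of independent components is C(n, p+1).
n = 11, p+1 = 8
C(11, 8) = 165

165


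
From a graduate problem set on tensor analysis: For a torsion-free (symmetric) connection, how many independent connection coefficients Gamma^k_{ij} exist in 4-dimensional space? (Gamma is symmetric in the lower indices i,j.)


Christoffel symbols Gamma^k_{ij} are symmetric in i,j, so there are d * d(d+1)/2 independent symbols.
d = 4
d(d+1)/2 = 4 * 5 / 2 = 10
Total = 4 * 10 = 40

40


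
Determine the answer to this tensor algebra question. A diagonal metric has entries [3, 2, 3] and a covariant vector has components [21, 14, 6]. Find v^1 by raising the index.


To raise an index with a diagonal metric: v^i = v_i / g_{ii}.
For index 1: v_1 = 21, g_{11} = 3
v^1 = 21 / 3 = 7

7


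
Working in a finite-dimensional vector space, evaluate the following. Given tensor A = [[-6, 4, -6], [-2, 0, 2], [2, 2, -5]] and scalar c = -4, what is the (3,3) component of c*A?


Scalar multiplication: (cA)_{ij} = c * A_{ij}.
c = -4
A_{33} = -5
(cA)_{33} = -4 * -5 = 20

20


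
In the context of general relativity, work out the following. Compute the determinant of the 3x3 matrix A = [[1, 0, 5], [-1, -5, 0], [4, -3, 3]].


Expanding along the first row, det(A) = a11*M_11 - a12*M_12 + a13*M_13, where M_1j is the (1,j) minor.
Minor M_11 = -5*3 - 0*-3 = -15
Minor M_12 = -1*3 - 0*4 = -3
Minor M_13 = -1*-3 - -5*4 = 23
det = 1*(-15) - 0*(-3) + 5*(23)
    = -15 - 0 + 115
    = 100

100


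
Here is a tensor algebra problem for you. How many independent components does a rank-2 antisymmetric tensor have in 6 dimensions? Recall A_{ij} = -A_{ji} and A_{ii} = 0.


An antisymmetric rank-2 tensor satisfies A_{ij} = -A_{ji}, so diagonal entries are zero.
The independent components are the upper-triangular entries: C(n, 2) = n(n-1)/2.
n = 6
C(6, 2) = 6 * 5 / 2 = 30 / 2 = 15

15


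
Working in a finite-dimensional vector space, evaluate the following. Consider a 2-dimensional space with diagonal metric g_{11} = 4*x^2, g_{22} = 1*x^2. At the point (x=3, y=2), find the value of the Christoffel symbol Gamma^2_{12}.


For a diagonal metric, Gamma^k_{ij} = (1/2) g^{kk} (dg_{ik}/dx_j + dg_{jk}/dx_i - dg_{ij}/dx_k).
The metric is diagonal, so g_{ab} = 0 for a != b.
At the given point: g_{11} = 36, g_{22} = 9
g^{22} = 1/9
dg_{12}/dx_2 = 0 (off-diagonal)
dg_{22}/dx_1 = dg_{22}/dx_1 = 6
dg_{12}/dx_2 = 0 (off-diagonal)
Numerator = 0 + 6 - 0 = 6
Gamma^2_{12} = 6 / (2 * 9) = 1/3

1/3


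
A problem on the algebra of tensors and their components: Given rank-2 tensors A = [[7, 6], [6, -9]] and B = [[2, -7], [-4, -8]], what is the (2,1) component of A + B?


Tensor addition is component-wise: (A + B)_{ij} = A_{ij} + B_{ij}.
A_{21} = 6
B_{21} = -4
(A + B)_{21} = 6 + -4 = 2

2


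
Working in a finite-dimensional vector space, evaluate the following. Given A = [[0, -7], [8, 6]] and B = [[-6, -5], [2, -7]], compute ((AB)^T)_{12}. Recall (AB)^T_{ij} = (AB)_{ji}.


(AB)^T_{ij} = (AB)_{ji} = sum_k A_{jk} B_{ki}.
For i=1, j=2 we need (AB)_{21}:
A_{21} * B_{11} = 8 * -6 = -48
A_{22} * B_{21} = 6 * 2 = 12
Sum = -48 + 12 = -36

-36


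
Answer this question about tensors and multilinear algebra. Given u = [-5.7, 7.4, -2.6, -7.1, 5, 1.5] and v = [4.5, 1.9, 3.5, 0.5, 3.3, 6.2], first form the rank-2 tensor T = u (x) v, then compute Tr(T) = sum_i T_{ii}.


The outer product gives T_{ij} = u_i v_j.
The trace (contraction) is Tr(T) = sum_i T_{ii} = sum_i u_i v_i.
Diagonal entries:
T_{11} = u_1 * v_1 = -5.7 * 4.5 = -25.65
T_{22} = u_2 * v_2 = 7.4 * 1.9 = 14.06
T_{33} = u_3 * v_3 = -2.6 * 3.5 = -9.1
T_{44} = u_4 * v_4 = -7.1 * 0.5 = -3.55
T_{55} = u_5 * v_5 = 5 * 3.3 = 16.5
T_{66} = u_6 * v_6 = 1.5 * 6.2 = 9.3
Tr(T) = -25.65 + 14.06 + -9.1 + -3.55 + 16.5 + 9.3 = 1.56

1.56


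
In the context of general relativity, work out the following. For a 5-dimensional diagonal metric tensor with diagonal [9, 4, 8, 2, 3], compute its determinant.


For a diagonal metric, the determinant is the product of diagonal entries.
Diagonal entries: 9, 4, 8, 2, 3
det(g) = 9 * 4 * 8 * 2 * 3 = 1728

1728


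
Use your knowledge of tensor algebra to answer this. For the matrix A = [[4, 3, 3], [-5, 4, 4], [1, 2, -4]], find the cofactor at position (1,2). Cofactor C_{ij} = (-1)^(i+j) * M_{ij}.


To find cofactor C_{12}, delete row 1 and column 2.
The resulting 2x2 submatrix is: [[-5, 4], [1, -4]]
Minor M_{12} = -5*-4 - 4*1
  = 20 - 4 = 16
Sign = (-1)^(1+2) = (-1)^3 = -1
Cofactor C_{12} = -1 * 16 = -16

-16


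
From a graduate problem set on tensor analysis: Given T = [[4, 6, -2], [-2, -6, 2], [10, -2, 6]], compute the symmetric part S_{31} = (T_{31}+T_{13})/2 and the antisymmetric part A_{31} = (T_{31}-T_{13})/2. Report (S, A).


T_{31} = 10
T_{13} = -2
S_{31} = (10 + -2)/2 = 8/2 = 4
A_{31} = (10 - -2)/2 = 12/2 = 6
Check: S + A = 4 + 6 = 10 = T_{31}.

(4, 6)


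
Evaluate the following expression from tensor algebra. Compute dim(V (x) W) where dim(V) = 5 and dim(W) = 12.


The dimension of a tensor product is the product of dimensions.
dim(V) = 5, dim(W) = 12
dim(V (x) W) = 5 * 12 = 60

60


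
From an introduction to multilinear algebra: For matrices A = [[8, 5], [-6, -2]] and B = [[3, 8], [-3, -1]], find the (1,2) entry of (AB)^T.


(AB)^T_{ij} = (AB)_{ji} = sum_k A_{jk} B_{ki}.
For i=1, j=2 we need (AB)_{21}:
A_{21} * B_{11} = -6 * 3 = -18
A_{22} * B_{21} = -2 * -3 = 6
Sum = -18 + 6 = -12

-12


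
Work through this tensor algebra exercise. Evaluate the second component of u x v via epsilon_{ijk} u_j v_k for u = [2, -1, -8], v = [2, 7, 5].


(u x v)_2 = sum_{j,k} epsilon_{2jk} u_j v_k. Only permutations of (1,2,3) contribute; the two non-zero terms are:
eps_{213} u_1 v_3 = -1 * 2 * 5 = -10
eps_{231} u_3 v_1 = 1 * -8 * 2 = -16
(u x v)_2 = -26

-26


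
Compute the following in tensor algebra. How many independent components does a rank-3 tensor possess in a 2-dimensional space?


The number of components of a rank-r tensor in d dimensions is d^r.
Here d = 2 and r = 3.
2^3 = 8

8


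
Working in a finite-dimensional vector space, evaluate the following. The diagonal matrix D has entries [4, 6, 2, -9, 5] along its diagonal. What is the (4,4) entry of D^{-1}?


For a diagonal matrix, the inverse has entries (D^{-1})_{ii} = 1/d_{ii}.
The diagonal entries are: d_{11} = 4, d_{22} = 6, d_{33} = 2, d_{44} = -9, d_{55} = 5
We need (D^{-1})_{44} = 1/d_{44} = 1/-9 = -1/9

-1/9


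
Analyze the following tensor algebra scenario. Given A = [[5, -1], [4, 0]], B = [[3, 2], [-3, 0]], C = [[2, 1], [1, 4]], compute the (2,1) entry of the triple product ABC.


(ABC)_{21} = sum_m (AB)_{2m} C_{m1}. First compute row 2 of AB.
(AB)_{21} = 4*3 + 0*-3 = 12
(AB)_{22} = 4*2 + 0*0 = 8
Now contract with column 1 of C:
(AB)_{21} * C_{11} = 12 * 2 = 24
(AB)_{22} * C_{21} = 8 * 1 = 8
(ABC)_{21} = 24 + 8 = 32

32


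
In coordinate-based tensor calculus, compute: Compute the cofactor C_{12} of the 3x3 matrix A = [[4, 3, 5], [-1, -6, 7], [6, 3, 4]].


To find cofactor C_{12}, delete row 1 and column 2.
The resulting 2x2 submatrix is: [[-1, 7], [6, 4]]
Minor M_{12} = -1*4 - 7*6
  = -4 - 42 = -46
Sign = (-1)^(1+2) = (-1)^3 = -1
Cofactor C_{12} = -1 * -46 = 46

46


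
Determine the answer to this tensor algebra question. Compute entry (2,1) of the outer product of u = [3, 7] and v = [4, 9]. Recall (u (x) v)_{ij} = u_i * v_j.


The outer product entry T_{ij} = u_i * v_j.
We need i=2, j=1.
u_2 = 7, v_1 = 4
T_{2,1} = 7 * 4 = 28

28


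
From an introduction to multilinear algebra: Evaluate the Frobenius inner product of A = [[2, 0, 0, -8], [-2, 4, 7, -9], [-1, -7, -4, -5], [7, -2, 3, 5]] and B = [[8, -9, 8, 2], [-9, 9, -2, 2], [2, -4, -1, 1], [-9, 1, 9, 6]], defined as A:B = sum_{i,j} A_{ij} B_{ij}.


A:B = sum over all i,j of A_{ij} * B_{ij}.
Row 1: 2*8=16, 0*-9=0, 0*8=0, -8*2=-16 => row sum = 0
Row 2: -2*-9=18, 4*9=36, 7*-2=-14, -9*2=-18 => row sum = 22
Row 3: -1*2=-2, -7*-4=28, -4*-1=4, -5*1=-5 => row sum = 25
Row 4: 7*-9=-63, -2*1=-2, 3*9=27, 5*6=30 => row sum = -8
Total = 0 + 22 + 25 + -8 = 39

39


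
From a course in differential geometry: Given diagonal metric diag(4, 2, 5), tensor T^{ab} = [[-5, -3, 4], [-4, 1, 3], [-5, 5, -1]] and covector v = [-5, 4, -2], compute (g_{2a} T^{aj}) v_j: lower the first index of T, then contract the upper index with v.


Step 1: lower the first index. For a diagonal metric, g_{ia} T^{aj} = g_{ii} T^{ij} (no sum on i).
g_{22} = 2
S_2{}^1 = 2 * T^{21} = 2 * -4 = -8
S_2{}^2 = 2 * T^{22} = 2 * 1 = 2
S_2{}^3 = 2 * T^{23} = 2 * 3 = 6
Step 2: contract S_2{}^j with v_j.
S_2{}^1 * v_1 = -8 * -5 = 40
S_2{}^2 * v_2 = 2 * 4 = 8
S_2{}^3 * v_3 = 6 * -2 = -12
Result = 40 + 8 + -12 = 36

36


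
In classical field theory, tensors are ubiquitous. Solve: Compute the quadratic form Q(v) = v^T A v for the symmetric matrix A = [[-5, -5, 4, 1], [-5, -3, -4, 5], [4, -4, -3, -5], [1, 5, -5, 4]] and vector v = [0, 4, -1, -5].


First compute Av:
(Av)_1 = -5*0 + -5*4 + 4*-1 + 1*-5 = -29
(Av)_2 = -5*0 + -3*4 + -4*-1 + 5*-5 = -33
(Av)_3 = 4*0 + -4*4 + -3*-1 + -5*-5 = 12
(Av)_4 = 1*0 + 5*4 + -5*-1 + 4*-5 = 5
Av = [-29, -33, 12, 5]
Then v^T (Av) = 0*-29 + 4*-33 + -1*12 + -5*5
= 0 + -132 + -12 + -25 = -169

-169


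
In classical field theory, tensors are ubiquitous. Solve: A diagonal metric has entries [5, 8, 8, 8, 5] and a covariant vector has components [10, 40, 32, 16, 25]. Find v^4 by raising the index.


To raise an index with a diagonal metric: v^i = v_i / g_{ii}.
For index 4: v_4 = 16, g_{44} = 8
v^4 = 16 / 8 = 2

2


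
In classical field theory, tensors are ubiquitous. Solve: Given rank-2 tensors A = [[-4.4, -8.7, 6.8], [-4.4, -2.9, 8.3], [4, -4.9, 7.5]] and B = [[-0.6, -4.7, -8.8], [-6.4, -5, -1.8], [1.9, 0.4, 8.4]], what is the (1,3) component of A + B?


Tensor addition is component-wise: (A + B)_{ij} = A_{ij} + B_{ij}.
A_{13} = 6.8
B_{13} = -8.8
(A + B)_{13} = 6.8 + -8.8 = -2

-2


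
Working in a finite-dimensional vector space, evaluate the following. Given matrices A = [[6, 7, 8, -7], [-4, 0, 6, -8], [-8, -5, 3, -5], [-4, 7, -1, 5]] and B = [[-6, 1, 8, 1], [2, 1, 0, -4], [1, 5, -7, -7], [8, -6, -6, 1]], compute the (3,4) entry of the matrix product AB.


(AB)_{ij} = sum_k A_{ik} B_{kj}.
For i=3, j=4:
A_{31} * B_{14} = -8 * 1 = -8
A_{32} * B_{24} = -5 * -4 = 20
A_{33} * B_{34} = 3 * -7 = -21
A_{34} * B_{44} = -5 * 1 = -5
Sum = -8 + 20 + -21 + -5 = -14

-14


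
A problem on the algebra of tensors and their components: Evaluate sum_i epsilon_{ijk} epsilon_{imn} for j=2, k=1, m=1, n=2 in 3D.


Using the identity: epsilon_{ijk} epsilon_{imn} = delta_{jm} delta_{kn} - delta_{jn} delta_{km}.
delta_{21} = 0
delta_{12} = 0
delta_{22} = 1
delta_{11} = 1
Result = 0 * 0 - 1 * 1 = 0 - 1 = -1

-1


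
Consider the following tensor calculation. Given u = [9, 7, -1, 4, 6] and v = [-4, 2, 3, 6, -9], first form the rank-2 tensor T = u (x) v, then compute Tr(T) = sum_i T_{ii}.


The outer product gives T_{ij} = u_i v_j.
The trace (contraction) is Tr(T) = sum_i T_{ii} = sum_i u_i v_i.
Diagonal entries:
T_{11} = u_1 * v_1 = 9 * -4 = -36
T_{22} = u_2 * v_2 = 7 * 2 = 14
T_{33} = u_3 * v_3 = -1 * 3 = -3
T_{44} = u_4 * v_4 = 4 * 6 = 24
T_{55} = u_5 * v_5 = 6 * -9 = -54
Tr(T) = -36 + 14 + -3 + 24 + -54 = -55

-55


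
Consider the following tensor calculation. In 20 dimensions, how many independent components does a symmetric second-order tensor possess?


A symmetric rank-2 tensor in d dimensions has d(d+1)/2 independent components.
d = 20
d(d+1)/2 = 20 * 21 / 2 = 420 / 2 = 210

210


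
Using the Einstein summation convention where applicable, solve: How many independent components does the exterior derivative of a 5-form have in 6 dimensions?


The exterior derivative of a p-form is a (p+1)-form.
Its number of independent components is C(n, p+1).
n = 6, p+1 = 6
C(6, 6) = 1

1


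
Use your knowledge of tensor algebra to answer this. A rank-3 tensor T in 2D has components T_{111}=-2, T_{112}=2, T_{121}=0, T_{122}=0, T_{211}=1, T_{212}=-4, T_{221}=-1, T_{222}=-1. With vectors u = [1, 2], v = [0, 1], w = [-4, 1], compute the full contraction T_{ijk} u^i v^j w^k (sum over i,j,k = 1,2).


S = sum over i,j,k of T_{ijk} u_i v_j w_k. Expanding all 8 terms:
T_{111}*u_1*v_1*w_1 = -2*1*0*-4 = 0  (running total: 0)
T_{112}*u_1*v_1*w_2 = 2*1*0*1 = 0  (running total: 0)
T_{121}*u_1*v_2*w_1 = 0*1*1*-4 = 0  (running total: 0)
T_{122}*u_1*v_2*w_2 = 0*1*1*1 = 0  (running total: 0)
T_{211}*u_2*v_1*w_1 = 1*2*0*-4 = 0  (running total: 0)
T_{212}*u_2*v_1*w_2 = -4*2*0*1 = 0  (running total: 0)
T_{221}*u_2*v_2*w_1 = -1*2*1*-4 = 8  (running total: 8)
T_{222}*u_2*v_2*w_2 = -1*2*1*1 = -2  (running total: 6)
S = 6

6


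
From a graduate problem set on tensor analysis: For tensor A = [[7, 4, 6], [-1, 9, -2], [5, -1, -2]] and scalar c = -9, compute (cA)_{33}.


Scalar multiplication: (cA)_{ij} = c * A_{ij}.
c = -9
A_{33} = -2
(cA)_{33} = -9 * -2 = 18

18


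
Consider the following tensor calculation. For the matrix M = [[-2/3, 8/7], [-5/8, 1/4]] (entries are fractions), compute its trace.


The trace is the sum of diagonal entries.
Diagonal: M[1,1] = -2/3, M[2,2] = 1/4
Tr(M) = -2/3 + 1/4
Computing step by step:
After adding M[1,1]: -2/3
After adding M[2,2]: -5/12
Tr(M) = -5/12

-5/12


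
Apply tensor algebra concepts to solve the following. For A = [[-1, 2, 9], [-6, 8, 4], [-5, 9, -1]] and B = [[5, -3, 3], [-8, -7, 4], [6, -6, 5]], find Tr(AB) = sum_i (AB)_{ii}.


Tr(AB) = sum_i (AB)_{ii} where (AB)_{ii} = sum_k A_{ik} B_{ki}.
(AB)_{11} = -1*5 + 2*-8 + 9*6 = 33
(AB)_{22} = -6*-3 + 8*-7 + 4*-6 = -62
(AB)_{33} = -5*3 + 9*4 + -1*5 = 16
Tr(AB) = 33 + -62 + 16 = -13

-13


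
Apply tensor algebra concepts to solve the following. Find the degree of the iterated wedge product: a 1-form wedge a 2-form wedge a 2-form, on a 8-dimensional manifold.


The degree of a wedge product is the sum of the degrees of the individual forms.
Degrees: 1, 2, 2
Total degree = 1 + 2 + 2 = 5

5


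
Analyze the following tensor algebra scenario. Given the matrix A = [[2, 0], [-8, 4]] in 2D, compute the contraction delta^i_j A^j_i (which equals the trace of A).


The contraction (trace) of a rank-2 tensor is the sum of its diagonal elements.
Diagonal entries: A[1,1] = 2, A[2,2] = 4
Tr(A) = 2 + 4 = 6

6


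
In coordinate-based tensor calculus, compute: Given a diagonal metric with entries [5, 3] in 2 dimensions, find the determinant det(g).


For a diagonal metric, the determinant is the product of diagonal entries.
Diagonal entries: 5, 3
det(g) = 5 * 3 = 15

15


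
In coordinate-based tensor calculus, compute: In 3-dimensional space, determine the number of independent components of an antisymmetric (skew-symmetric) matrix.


An antisymmetric rank-2 tensor satisfies A_{ij} = -A_{ji}, so diagonal entries are zero.
The independent components are the upper-triangular entries: C(n, 2) = n(n-1)/2.
n = 3
C(3, 2) = 3 * 2 / 2 = 6 / 2 = 3

3


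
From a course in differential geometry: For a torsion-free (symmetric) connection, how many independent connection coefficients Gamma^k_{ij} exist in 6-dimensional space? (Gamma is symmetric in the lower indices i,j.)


Christoffel symbols Gamma^k_{ij} are symmetric in i,j, so there are d * d(d+1)/2 independent symbols.
d = 6
d(d+1)/2 = 6 * 7 / 2 = 21
Total = 6 * 21 = 126

126


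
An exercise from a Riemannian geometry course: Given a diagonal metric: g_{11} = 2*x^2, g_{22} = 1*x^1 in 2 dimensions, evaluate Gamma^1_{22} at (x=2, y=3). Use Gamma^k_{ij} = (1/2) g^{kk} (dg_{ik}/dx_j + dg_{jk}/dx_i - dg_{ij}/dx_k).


For a diagonal metric, Gamma^k_{ij} = (1/2) g^{kk} (dg_{ik}/dx_j + dg_{jk}/dx_i - dg_{ij}/dx_k).
The metric is diagonal, so g_{ab} = 0 for a != b.
At the given point: g_{11} = 8, g_{22} = 2
g^{11} = 1/8
dg_{21}/dx_2 = 0 (off-diagonal)
dg_{21}/dx_2 = 0 (off-diagonal)
dg_{22}/dx_1 = dg_{22}/dx_1 = 1
Numerator = 0 + 0 - 1 = -1
Gamma^1_{22} = -1 / (2 * 8) = -1/16

-1/16


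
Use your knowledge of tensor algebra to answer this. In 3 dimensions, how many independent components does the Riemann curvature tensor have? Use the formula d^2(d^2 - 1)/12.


The Riemann tensor in d dimensions has d^2(d^2 - 1)/12 independent components.
d = 3, so d^2 = 9
d^2 - 1 = 8
d^2(d^2 - 1) = 9 * 8 = 72
Divide by 12: 72 / 12 = 6

6


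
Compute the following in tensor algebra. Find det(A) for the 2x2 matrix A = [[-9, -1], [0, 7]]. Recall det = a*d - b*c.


For a 2x2 matrix [[a, b], [c, d]], det = a*d - b*c.
a = -9, b = -1, c = 0, d = 7
a*d = -9 * 7 = -63
b*c = -1 * 0 = 0
det = -63 - 0 = -63

-63


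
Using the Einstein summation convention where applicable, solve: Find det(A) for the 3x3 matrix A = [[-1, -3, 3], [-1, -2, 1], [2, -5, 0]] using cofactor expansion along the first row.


Expanding along the first row, det(A) = a11*M_11 - a12*M_12 + a13*M_13, where M_1j is the (1,j) minor.
Minor M_11 = -2*0 - 1*-5 = 5
Minor M_12 = -1*0 - 1*2 = -2
Minor M_13 = -1*-5 - -2*2 = 9
det = -1*(5) - -3*(-2) + 3*(9)
    = -5 - 6 + 27
    = 16

16


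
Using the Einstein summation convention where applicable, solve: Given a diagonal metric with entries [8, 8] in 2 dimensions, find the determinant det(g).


For a diagonal metric, the determinant is the product of diagonal entries.
Diagonal entries: 8, 8
det(g) = 8 * 8 = 64

64


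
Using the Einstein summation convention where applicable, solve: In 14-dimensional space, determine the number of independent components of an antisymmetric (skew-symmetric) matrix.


An antisymmetric rank-2 tensor satisfies A_{ij} = -A_{ji}, so diagonal entries are zero.
The independent components are the upper-triangular entries: C(n, 2) = n(n-1)/2.
n = 14
C(14, 2) = 14 * 13 / 2 = 182 / 2 = 91

91


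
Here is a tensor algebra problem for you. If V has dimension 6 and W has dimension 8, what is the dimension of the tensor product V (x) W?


The dimension of a tensor product is the product of dimensions.
dim(V) = 6, dim(W) = 8
dim(V (x) W) = 6 * 8 = 48

48


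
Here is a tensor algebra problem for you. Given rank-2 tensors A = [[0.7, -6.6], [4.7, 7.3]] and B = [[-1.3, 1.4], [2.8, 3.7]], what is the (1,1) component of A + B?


Tensor addition is component-wise: (A + B)_{ij} = A_{ij} + B_{ij}.
A_{11} = 0.7
B_{11} = -1.3
(A + B)_{11} = 0.7 + -1.3 = -0.6

-0.6


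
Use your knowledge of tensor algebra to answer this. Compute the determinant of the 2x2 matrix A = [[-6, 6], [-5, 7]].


For a 2x2 matrix [[a, b], [c, d]], det = a*d - b*c.
a = -6, b = 6, c = -5, d = 7
a*d = -6 * 7 = -42
b*c = 6 * -5 = -30
det = -42 - -30 = -12

-12


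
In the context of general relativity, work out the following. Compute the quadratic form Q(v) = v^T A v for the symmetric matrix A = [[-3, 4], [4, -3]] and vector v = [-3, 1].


First compute Av:
(Av)_1 = -3*-3 + 4*1 = 13
(Av)_2 = 4*-3 + -3*1 = -15
Av = [13, -15]
Then v^T (Av) = -3*13 + 1*-15
= -39 + -15 = -54

-54


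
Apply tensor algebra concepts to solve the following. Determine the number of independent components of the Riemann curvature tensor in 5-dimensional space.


The Riemann tensor in d dimensions has d^2(d^2 - 1)/12 independent components.
d = 5, so d^2 = 25
d^2 - 1 = 24
d^2(d^2 - 1) = 25 * 24 = 600
Divide by 12: 600 / 12 = 50

50


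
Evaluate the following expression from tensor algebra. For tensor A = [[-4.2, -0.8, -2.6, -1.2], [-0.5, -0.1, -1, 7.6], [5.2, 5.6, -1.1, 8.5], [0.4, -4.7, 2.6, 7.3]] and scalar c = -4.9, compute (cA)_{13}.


Scalar multiplication: (cA)_{ij} = c * A_{ij}.
c = -4.9
A_{13} = -2.6
(cA)_{13} = -4.9 * -2.6 = 12.74

12.74


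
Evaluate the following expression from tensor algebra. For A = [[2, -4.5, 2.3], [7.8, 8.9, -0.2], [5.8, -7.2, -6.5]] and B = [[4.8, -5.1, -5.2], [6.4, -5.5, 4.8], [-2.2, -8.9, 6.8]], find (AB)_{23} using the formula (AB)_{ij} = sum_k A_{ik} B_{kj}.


(AB)_{ij} = sum_k A_{ik} B_{kj}.
For i=2, j=3:
A_{21} * B_{13} = 7.8 * -5.2 = -40.56
A_{22} * B_{23} = 8.9 * 4.8 = 42.72
A_{23} * B_{33} = -0.2 * 6.8 = -1.36
Sum = -40.56 + 42.72 + -1.36 = 0.8

0.8


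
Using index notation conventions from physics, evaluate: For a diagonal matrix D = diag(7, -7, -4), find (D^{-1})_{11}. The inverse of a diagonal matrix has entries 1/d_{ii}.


For a diagonal matrix, the inverse has entries (D^{-1})_{ii} = 1/d_{ii}.
The diagonal entries are: d_{11} = 7, d_{22} = -7, d_{33} = -4
We need (D^{-1})_{11} = 1/d_{11} = 1/7 = 1/7

1/7


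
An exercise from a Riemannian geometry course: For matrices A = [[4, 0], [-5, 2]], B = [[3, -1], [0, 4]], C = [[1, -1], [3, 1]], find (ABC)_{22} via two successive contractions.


(ABC)_{22} = sum_m (AB)_{2m} C_{m2}. First compute row 2 of AB.
(AB)_{21} = -5*3 + 2*0 = -15
(AB)_{22} = -5*-1 + 2*4 = 13
Now contract with column 2 of C:
(AB)_{21} * C_{12} = -15 * -1 = 15
(AB)_{22} * C_{22} = 13 * 1 = 13
(ABC)_{22} = 15 + 13 = 28

28


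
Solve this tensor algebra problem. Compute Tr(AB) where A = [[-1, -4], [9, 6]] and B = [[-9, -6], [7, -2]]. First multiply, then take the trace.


Tr(AB) = sum_i (AB)_{ii} where (AB)_{ii} = sum_k A_{ik} B_{ki}.
(AB)_{11} = -1*-9 + -4*7 = -19
(AB)_{22} = 9*-6 + 6*-2 = -66
Tr(AB) = -19 + -66 = -85

-85


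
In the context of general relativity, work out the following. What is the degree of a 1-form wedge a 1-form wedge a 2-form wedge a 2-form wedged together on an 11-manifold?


The degree of a wedge product is the sum of the degrees of the individual forms.
Degrees: 1, 1, 2, 2
Total degree = 1 + 1 + 2 + 2 = 6

6


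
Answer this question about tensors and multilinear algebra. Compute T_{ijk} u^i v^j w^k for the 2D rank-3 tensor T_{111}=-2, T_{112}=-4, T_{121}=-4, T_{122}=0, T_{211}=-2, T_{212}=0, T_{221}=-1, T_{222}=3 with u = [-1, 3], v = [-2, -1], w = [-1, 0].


S = sum over i,j,k of T_{ijk} u_i v_j w_k. Expanding all 8 terms:
T_{111}*u_1*v_1*w_1 = -2*-1*-2*-1 = 4  (running total: 4)
T_{112}*u_1*v_1*w_2 = -4*-1*-2*0 = 0  (running total: 4)
T_{121}*u_1*v_2*w_1 = -4*-1*-1*-1 = 4  (running total: 8)
T_{122}*u_1*v_2*w_2 = 0*-1*-1*0 = 0  (running total: 8)
T_{211}*u_2*v_1*w_1 = -2*3*-2*-1 = -12  (running total: -4)
T_{212}*u_2*v_1*w_2 = 0*3*-2*0 = 0  (running total: -4)
T_{221}*u_2*v_2*w_1 = -1*3*-1*-1 = -3  (running total: -7)
T_{222}*u_2*v_2*w_2 = 3*3*-1*0 = 0  (running total: -7)
S = -7

-7


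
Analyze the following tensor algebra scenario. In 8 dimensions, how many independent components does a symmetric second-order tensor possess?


A symmetric rank-2 tensor in d dimensions has d(d+1)/2 independent components.
d = 8
d(d+1)/2 = 8 * 9 / 2 = 72 / 2 = 36

36


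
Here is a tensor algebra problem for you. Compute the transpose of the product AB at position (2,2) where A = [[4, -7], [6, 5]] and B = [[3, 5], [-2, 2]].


(AB)^T_{ij} = (AB)_{ji} = sum_k A_{jk} B_{ki}.
For i=2, j=2 we need (AB)_{22}:
A_{21} * B_{12} = 6 * 5 = 30
A_{22} * B_{22} = 5 * 2 = 10
Sum = 30 + 10 = 40

40


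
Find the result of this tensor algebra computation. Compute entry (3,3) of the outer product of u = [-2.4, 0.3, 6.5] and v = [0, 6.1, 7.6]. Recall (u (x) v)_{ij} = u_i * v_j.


The outer product entry T_{ij} = u_i * v_j.
We need i=3, j=3.
u_3 = 6.5, v_3 = 7.6
T_{3,3} = 6.5 * 7.6 = 49.4

49.4


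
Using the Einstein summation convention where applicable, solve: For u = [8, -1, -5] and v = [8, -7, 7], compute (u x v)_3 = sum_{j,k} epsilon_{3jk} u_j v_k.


(u x v)_3 = sum_{j,k} epsilon_{3jk} u_j v_k. Only permutations of (1,2,3) contribute; the two non-zero terms are:
eps_{312} u_1 v_2 = 1 * 8 * -7 = -56
eps_{321} u_2 v_1 = -1 * -1 * 8 = 8
(u x v)_3 = -48

-48


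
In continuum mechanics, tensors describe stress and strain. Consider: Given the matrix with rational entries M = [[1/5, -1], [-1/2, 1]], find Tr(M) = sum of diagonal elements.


The trace is the sum of diagonal entries.
Diagonal: M[1,1] = 1/5, M[2,2] = 1
Tr(M) = 1/5 + 1
Computing step by step:
After adding M[1,1]: 1/5
After adding M[2,2]: 6/5
Tr(M) = 6/5

6/5
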